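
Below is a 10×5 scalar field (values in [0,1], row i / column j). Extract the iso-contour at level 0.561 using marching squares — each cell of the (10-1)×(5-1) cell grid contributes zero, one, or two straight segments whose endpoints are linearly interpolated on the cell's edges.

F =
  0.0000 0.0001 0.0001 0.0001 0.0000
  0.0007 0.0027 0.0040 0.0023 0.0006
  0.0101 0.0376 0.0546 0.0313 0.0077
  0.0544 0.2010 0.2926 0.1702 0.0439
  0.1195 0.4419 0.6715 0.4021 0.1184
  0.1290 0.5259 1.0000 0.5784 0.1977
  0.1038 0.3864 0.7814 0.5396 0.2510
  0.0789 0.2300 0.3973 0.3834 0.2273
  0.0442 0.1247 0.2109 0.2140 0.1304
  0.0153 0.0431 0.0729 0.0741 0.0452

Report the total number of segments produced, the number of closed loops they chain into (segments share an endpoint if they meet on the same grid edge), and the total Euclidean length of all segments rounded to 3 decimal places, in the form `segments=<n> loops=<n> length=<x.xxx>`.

cell (3,1): code 0100 → (3.708,2.000)–(4.000,1.519)
cell (3,2): code 1000 → (4.000,2.410)–(3.708,2.000)
cell (4,1): code 0110 → (4.000,1.519)–(5.000,1.074)
cell (4,2): code 1101 → (4.901,3.000)–(4.000,2.410)
cell (4,3): code 1000 → (5.000,3.046)–(4.901,3.000)
cell (5,1): code 0110 → (5.000,1.074)–(6.000,1.442)
cell (5,2): code 1011 → (6.000,2.911)–(5.448,3.000)
cell (5,3): code 0001 → (5.448,3.000)–(5.000,3.046)
cell (6,1): code 0010 → (6.000,1.442)–(6.574,2.000)
cell (6,2): code 0001 → (6.574,2.000)–(6.000,2.911)
total: 10 segments, chained into 1 closed loop(s), length Σ = 7.298728

segments=10 loops=1 length=7.299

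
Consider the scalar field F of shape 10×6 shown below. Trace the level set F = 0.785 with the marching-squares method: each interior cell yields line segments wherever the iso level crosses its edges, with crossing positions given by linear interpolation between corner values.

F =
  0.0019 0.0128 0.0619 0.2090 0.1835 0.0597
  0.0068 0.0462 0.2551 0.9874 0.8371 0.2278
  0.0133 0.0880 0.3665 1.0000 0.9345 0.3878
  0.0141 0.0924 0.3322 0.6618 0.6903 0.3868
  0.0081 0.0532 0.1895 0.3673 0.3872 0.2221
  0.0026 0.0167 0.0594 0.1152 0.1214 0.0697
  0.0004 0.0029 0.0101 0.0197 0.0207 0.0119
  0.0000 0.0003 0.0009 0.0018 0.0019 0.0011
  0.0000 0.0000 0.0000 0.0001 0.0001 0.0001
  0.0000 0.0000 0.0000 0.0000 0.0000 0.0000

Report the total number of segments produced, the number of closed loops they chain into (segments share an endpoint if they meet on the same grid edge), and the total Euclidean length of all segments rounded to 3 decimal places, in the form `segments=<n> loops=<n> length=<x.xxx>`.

cell (0,2): code 0100 → (0.740,3.000)–(1.000,2.724)
cell (0,3): code 1100 → (0.920,4.000)–(0.740,3.000)
cell (0,4): code 1000 → (1.000,4.086)–(0.920,4.000)
cell (1,2): code 0110 → (1.000,2.724)–(2.000,2.661)
cell (1,4): code 1001 → (2.000,4.273)–(1.000,4.086)
cell (2,2): code 0010 → (2.000,2.661)–(2.636,3.000)
cell (2,3): code 0011 → (2.636,3.000)–(2.612,4.000)
cell (2,4): code 0001 → (2.612,4.000)–(2.000,4.273)
total: 8 segments, chained into 1 closed loop(s), length Σ = 5.923410

segments=8 loops=1 length=5.923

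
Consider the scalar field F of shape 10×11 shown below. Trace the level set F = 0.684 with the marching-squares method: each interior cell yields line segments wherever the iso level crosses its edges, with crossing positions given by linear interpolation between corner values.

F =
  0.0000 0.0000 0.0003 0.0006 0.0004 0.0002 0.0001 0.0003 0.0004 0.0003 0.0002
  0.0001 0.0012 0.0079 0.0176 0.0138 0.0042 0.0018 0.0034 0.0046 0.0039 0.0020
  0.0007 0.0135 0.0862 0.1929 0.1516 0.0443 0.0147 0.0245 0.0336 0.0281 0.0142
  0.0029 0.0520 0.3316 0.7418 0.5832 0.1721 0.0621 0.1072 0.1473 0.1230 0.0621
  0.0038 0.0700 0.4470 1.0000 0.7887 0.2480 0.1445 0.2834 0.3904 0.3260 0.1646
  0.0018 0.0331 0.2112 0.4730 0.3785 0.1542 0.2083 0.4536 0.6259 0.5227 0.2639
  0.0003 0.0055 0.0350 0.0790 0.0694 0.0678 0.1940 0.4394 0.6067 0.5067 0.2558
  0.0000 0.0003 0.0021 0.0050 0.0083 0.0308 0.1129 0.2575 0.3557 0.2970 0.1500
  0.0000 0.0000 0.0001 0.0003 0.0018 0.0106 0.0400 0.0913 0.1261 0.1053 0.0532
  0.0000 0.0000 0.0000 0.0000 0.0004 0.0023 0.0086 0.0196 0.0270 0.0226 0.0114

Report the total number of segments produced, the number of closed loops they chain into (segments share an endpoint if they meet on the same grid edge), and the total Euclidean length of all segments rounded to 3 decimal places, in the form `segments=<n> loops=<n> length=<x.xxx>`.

segments=8 loops=1 length=5.198

cell (2,2): code 0100 → (2.895,3.000)–(3.000,2.859)
cell (2,3): code 1000 → (3.000,3.364)–(2.895,3.000)
cell (3,2): code 0110 → (3.000,2.859)–(4.000,2.429)
cell (3,3): code 1101 → (3.491,4.000)–(3.000,3.364)
cell (3,4): code 1000 → (4.000,4.194)–(3.491,4.000)
cell (4,2): code 0010 → (4.000,2.429)–(4.600,3.000)
cell (4,3): code 0011 → (4.600,3.000)–(4.255,4.000)
cell (4,4): code 0001 → (4.255,4.000)–(4.000,4.194)
total: 8 segments, chained into 1 closed loop(s), length Σ = 5.198183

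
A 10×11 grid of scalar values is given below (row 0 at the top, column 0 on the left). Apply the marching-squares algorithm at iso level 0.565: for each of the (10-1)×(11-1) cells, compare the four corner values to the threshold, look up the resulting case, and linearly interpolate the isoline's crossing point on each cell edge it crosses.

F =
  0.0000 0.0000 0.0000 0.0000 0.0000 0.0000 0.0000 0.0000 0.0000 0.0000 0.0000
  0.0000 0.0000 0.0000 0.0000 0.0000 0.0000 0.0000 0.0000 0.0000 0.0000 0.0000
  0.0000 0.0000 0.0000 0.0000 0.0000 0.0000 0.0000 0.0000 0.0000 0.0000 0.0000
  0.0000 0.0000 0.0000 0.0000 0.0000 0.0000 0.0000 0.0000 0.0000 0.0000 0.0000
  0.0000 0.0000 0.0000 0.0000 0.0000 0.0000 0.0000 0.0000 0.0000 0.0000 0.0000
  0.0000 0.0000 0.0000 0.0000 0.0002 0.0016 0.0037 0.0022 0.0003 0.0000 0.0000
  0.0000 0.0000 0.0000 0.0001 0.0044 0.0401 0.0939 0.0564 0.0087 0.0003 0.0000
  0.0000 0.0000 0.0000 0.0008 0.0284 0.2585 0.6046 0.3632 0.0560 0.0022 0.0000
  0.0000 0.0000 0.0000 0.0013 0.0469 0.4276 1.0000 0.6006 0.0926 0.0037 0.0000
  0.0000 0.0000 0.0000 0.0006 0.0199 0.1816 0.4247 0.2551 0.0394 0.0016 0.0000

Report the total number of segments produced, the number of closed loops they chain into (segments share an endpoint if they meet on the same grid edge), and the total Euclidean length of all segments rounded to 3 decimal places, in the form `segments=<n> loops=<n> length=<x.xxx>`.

segments=8 loops=1 length=5.259

cell (6,5): code 0100 → (6.922,6.000)–(7.000,5.886)
cell (6,6): code 1000 → (7.000,6.164)–(6.922,6.000)
cell (7,5): code 0110 → (7.000,5.886)–(8.000,5.240)
cell (7,6): code 1101 → (7.850,7.000)–(7.000,6.164)
cell (7,7): code 1000 → (8.000,7.070)–(7.850,7.000)
cell (8,5): code 0010 → (8.000,5.240)–(8.756,6.000)
cell (8,6): code 0011 → (8.756,6.000)–(8.103,7.000)
cell (8,7): code 0001 → (8.103,7.000)–(8.000,7.070)
total: 8 segments, chained into 1 closed loop(s), length Σ = 5.258693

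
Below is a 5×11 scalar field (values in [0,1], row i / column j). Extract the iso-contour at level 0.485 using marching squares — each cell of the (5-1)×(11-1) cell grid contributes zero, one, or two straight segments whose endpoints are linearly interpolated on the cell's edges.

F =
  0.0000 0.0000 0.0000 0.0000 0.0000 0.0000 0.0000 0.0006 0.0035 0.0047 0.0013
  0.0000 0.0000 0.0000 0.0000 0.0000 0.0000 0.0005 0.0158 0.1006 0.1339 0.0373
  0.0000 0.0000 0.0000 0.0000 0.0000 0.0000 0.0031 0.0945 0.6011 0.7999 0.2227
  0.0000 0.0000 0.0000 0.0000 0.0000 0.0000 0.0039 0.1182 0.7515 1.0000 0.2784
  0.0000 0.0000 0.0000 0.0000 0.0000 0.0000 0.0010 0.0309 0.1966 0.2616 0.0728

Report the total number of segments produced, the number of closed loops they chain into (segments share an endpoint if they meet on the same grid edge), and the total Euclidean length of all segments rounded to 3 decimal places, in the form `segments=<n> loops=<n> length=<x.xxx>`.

cell (1,7): code 0100 → (1.768,8.000)–(2.000,7.771)
cell (1,8): code 1100 → (1.527,9.000)–(1.768,8.000)
cell (1,9): code 1000 → (2.000,9.546)–(1.527,9.000)
cell (2,7): code 0110 → (2.000,7.771)–(3.000,7.579)
cell (2,9): code 1001 → (3.000,9.714)–(2.000,9.546)
cell (3,7): code 0010 → (3.000,7.579)–(3.480,8.000)
cell (3,8): code 0011 → (3.480,8.000)–(3.697,9.000)
cell (3,9): code 0001 → (3.697,9.000)–(3.000,9.714)
total: 8 segments, chained into 1 closed loop(s), length Σ = 6.768609

segments=8 loops=1 length=6.769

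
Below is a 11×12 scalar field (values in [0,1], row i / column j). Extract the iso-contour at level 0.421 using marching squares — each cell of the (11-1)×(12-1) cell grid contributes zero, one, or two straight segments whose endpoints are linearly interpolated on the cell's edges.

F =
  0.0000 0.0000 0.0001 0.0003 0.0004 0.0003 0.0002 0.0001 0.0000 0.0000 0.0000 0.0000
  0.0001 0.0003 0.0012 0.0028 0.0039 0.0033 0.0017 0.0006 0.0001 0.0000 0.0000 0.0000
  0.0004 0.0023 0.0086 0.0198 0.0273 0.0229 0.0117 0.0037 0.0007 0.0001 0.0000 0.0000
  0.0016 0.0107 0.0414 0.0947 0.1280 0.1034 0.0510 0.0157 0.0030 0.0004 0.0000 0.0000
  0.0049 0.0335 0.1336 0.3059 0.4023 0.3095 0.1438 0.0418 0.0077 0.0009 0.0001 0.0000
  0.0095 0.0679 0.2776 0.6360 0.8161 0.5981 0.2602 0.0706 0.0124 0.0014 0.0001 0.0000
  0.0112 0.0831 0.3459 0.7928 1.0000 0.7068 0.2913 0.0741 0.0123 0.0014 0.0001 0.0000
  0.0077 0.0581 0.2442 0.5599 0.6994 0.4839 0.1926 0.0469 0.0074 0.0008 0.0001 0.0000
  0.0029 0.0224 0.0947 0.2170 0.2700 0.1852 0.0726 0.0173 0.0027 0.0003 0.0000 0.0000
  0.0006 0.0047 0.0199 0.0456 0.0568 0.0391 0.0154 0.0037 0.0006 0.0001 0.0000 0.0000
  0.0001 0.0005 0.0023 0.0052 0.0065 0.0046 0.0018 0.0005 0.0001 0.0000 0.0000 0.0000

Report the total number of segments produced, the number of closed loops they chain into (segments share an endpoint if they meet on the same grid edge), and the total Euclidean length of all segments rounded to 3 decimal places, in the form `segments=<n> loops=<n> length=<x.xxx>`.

segments=12 loops=1 length=11.034

cell (4,2): code 0100 → (4.349,3.000)–(5.000,2.400)
cell (4,3): code 1100 → (4.045,4.000)–(4.349,3.000)
cell (4,4): code 1100 → (4.386,5.000)–(4.045,4.000)
cell (4,5): code 1000 → (5.000,5.524)–(4.386,5.000)
cell (5,2): code 0110 → (5.000,2.400)–(6.000,2.168)
cell (5,5): code 1001 → (6.000,5.688)–(5.000,5.524)
cell (6,2): code 0110 → (6.000,2.168)–(7.000,2.560)
cell (6,5): code 1001 → (7.000,5.216)–(6.000,5.688)
cell (7,2): code 0010 → (7.000,2.560)–(7.405,3.000)
cell (7,3): code 0011 → (7.405,3.000)–(7.648,4.000)
cell (7,4): code 0011 → (7.648,4.000)–(7.211,5.000)
cell (7,5): code 0001 → (7.211,5.000)–(7.000,5.216)
total: 12 segments, chained into 1 closed loop(s), length Σ = 11.034305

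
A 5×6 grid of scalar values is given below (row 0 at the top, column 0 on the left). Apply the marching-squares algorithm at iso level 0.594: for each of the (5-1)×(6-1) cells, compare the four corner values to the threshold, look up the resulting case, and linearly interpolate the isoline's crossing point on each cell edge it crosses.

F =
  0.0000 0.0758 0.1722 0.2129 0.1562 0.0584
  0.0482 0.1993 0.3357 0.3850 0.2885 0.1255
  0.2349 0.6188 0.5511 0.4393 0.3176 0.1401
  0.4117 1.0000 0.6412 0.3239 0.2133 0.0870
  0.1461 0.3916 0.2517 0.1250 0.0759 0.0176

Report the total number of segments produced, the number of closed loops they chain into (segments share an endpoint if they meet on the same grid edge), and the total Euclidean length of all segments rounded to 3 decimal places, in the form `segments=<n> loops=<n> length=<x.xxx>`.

segments=8 loops=1 length=5.267

cell (1,0): code 0100 → (1.941,1.000)–(2.000,0.935)
cell (1,1): code 1000 → (2.000,1.366)–(1.941,1.000)
cell (2,0): code 0110 → (2.000,0.935)–(3.000,0.310)
cell (2,1): code 1101 → (2.476,2.000)–(2.000,1.366)
cell (2,2): code 1000 → (3.000,2.149)–(2.476,2.000)
cell (3,0): code 0010 → (3.000,0.310)–(3.667,1.000)
cell (3,1): code 0011 → (3.667,1.000)–(3.121,2.000)
cell (3,2): code 0001 → (3.121,2.000)–(3.000,2.149)
total: 8 segments, chained into 1 closed loop(s), length Σ = 5.266634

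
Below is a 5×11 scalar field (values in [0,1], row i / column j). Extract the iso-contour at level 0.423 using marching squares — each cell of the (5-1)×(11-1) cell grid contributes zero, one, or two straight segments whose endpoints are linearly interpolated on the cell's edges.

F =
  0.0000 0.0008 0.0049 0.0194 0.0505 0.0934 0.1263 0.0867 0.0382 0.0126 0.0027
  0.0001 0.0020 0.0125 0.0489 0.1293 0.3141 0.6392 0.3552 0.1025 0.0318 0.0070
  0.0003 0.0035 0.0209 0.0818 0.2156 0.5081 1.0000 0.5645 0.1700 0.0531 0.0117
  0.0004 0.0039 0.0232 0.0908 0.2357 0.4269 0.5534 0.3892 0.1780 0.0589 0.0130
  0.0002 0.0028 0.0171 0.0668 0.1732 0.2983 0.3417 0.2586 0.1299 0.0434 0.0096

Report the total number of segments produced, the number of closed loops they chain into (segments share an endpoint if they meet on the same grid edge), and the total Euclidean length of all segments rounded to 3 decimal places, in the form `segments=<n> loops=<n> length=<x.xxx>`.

cell (0,5): code 0100 → (0.578,6.000)–(1.000,5.335)
cell (0,6): code 1000 → (1.000,6.761)–(0.578,6.000)
cell (1,4): code 0100 → (1.561,5.000)–(2.000,4.709)
cell (1,5): code 1110 → (1.000,5.335)–(1.561,5.000)
cell (1,6): code 1101 → (1.324,7.000)–(1.000,6.761)
cell (1,7): code 1000 → (2.000,7.359)–(1.324,7.000)
cell (2,4): code 0110 → (2.000,4.709)–(3.000,4.980)
cell (2,6): code 1011 → (3.000,6.794)–(2.807,7.000)
cell (2,7): code 0001 → (2.807,7.000)–(2.000,7.359)
cell (3,4): code 0010 → (3.000,4.980)–(3.030,5.000)
cell (3,5): code 0011 → (3.030,5.000)–(3.616,6.000)
cell (3,6): code 0001 → (3.616,6.000)–(3.000,6.794)
total: 12 segments, chained into 1 closed loop(s), length Σ = 8.407066

segments=12 loops=1 length=8.407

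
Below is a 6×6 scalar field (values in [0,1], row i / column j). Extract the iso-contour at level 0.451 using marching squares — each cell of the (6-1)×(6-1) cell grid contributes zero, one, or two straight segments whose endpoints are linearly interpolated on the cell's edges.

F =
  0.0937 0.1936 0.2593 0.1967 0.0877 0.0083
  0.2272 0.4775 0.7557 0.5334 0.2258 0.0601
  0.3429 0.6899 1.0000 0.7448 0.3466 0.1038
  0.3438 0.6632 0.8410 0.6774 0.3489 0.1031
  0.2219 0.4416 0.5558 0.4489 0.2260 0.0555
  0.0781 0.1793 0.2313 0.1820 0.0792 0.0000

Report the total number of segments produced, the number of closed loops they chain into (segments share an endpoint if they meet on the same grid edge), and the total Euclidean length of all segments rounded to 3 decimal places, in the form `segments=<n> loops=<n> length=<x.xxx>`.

segments=14 loops=1 length=11.453

cell (0,0): code 0100 → (0.907,1.000)–(1.000,0.894)
cell (0,1): code 1100 → (0.386,2.000)–(0.907,1.000)
cell (0,2): code 1100 → (0.755,3.000)–(0.386,2.000)
cell (0,3): code 1000 → (1.000,3.268)–(0.755,3.000)
cell (1,0): code 0110 → (1.000,0.894)–(2.000,0.312)
cell (1,3): code 1001 → (2.000,3.738)–(1.000,3.268)
cell (2,0): code 0110 → (2.000,0.312)–(3.000,0.336)
cell (2,3): code 1001 → (3.000,3.689)–(2.000,3.738)
cell (3,0): code 0010 → (3.000,0.336)–(3.958,1.000)
cell (3,1): code 0111 → (3.958,1.000)–(4.000,1.082)
cell (3,2): code 1011 → (4.000,2.980)–(3.991,3.000)
cell (3,3): code 0001 → (3.991,3.000)–(3.000,3.689)
cell (4,1): code 0010 → (4.000,1.082)–(4.323,2.000)
cell (4,2): code 0001 → (4.323,2.000)–(4.000,2.980)
total: 14 segments, chained into 1 closed loop(s), length Σ = 11.452733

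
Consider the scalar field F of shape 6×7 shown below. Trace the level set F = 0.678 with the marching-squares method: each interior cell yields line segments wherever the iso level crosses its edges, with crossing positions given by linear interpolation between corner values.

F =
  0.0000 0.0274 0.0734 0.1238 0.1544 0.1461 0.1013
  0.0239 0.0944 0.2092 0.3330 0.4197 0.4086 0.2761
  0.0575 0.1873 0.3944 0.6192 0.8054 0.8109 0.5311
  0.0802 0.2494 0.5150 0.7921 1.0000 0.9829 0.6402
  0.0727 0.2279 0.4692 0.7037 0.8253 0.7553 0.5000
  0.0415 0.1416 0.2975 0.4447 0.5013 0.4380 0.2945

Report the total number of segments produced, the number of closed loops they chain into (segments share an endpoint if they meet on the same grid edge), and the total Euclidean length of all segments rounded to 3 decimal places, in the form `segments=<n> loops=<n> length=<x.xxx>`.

cell (1,3): code 0100 → (1.670,4.000)–(2.000,3.316)
cell (1,4): code 1100 → (1.670,5.000)–(1.670,4.000)
cell (1,5): code 1000 → (2.000,5.475)–(1.670,5.000)
cell (2,2): code 0100 → (2.340,3.000)–(3.000,2.588)
cell (2,3): code 1110 → (2.000,3.316)–(2.340,3.000)
cell (2,5): code 1001 → (3.000,5.890)–(2.000,5.475)
cell (3,2): code 0110 → (3.000,2.588)–(4.000,2.890)
cell (3,5): code 1001 → (4.000,5.303)–(3.000,5.890)
cell (4,2): code 0010 → (4.000,2.890)–(4.099,3.000)
cell (4,3): code 0011 → (4.099,3.000)–(4.455,4.000)
cell (4,4): code 0011 → (4.455,4.000)–(4.244,5.000)
cell (4,5): code 0001 → (4.244,5.000)–(4.000,5.303)
total: 12 segments, chained into 1 closed loop(s), length Σ = 9.486785

segments=12 loops=1 length=9.487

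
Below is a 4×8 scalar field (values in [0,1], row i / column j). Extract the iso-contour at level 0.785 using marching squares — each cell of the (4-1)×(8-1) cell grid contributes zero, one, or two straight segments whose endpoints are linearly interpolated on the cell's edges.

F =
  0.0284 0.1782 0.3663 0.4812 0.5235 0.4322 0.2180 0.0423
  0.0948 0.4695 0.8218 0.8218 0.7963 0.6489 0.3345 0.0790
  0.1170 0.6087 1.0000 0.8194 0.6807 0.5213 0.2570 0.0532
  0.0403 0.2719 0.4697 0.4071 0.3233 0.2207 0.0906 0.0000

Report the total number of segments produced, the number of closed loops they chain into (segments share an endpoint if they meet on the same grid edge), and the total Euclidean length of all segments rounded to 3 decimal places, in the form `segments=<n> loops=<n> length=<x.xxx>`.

segments=10 loops=1 length=6.610

cell (0,1): code 0100 → (0.919,2.000)–(1.000,1.896)
cell (0,2): code 1100 → (0.892,3.000)–(0.919,2.000)
cell (0,3): code 1100 → (0.959,4.000)–(0.892,3.000)
cell (0,4): code 1000 → (1.000,4.077)–(0.959,4.000)
cell (1,1): code 0110 → (1.000,1.896)–(2.000,1.451)
cell (1,3): code 1011 → (2.000,3.248)–(1.098,4.000)
cell (1,4): code 0001 → (1.098,4.000)–(1.000,4.077)
cell (2,1): code 0010 → (2.000,1.451)–(2.405,2.000)
cell (2,2): code 0011 → (2.405,2.000)–(2.083,3.000)
cell (2,3): code 0001 → (2.083,3.000)–(2.000,3.248)
total: 10 segments, chained into 1 closed loop(s), length Σ = 6.610159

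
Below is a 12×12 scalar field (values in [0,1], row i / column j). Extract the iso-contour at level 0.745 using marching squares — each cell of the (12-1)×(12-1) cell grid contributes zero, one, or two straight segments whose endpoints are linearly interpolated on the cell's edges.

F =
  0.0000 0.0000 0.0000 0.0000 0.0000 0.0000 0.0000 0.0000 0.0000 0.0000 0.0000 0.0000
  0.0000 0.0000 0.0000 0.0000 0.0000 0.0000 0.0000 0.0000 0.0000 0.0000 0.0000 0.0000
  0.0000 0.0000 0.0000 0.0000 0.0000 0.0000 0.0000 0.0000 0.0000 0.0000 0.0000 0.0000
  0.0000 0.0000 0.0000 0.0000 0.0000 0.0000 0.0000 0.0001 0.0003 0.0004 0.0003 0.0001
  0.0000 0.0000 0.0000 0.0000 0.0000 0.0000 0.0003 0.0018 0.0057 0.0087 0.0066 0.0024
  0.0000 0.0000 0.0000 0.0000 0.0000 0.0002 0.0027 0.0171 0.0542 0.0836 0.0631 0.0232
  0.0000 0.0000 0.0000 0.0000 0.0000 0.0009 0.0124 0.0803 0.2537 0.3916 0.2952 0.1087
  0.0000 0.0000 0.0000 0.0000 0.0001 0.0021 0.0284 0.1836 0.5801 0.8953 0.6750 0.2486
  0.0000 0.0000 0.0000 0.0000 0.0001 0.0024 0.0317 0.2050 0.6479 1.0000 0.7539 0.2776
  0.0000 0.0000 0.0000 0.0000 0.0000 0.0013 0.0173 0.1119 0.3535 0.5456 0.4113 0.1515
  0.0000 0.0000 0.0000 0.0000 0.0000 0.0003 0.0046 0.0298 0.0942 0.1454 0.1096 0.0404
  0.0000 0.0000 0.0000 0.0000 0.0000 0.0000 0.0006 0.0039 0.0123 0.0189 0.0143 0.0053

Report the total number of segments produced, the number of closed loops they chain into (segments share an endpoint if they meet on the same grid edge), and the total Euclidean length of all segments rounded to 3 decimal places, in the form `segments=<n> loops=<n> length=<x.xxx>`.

cell (6,8): code 0100 → (6.702,9.000)–(7.000,8.523)
cell (6,9): code 1000 → (7.000,9.682)–(6.702,9.000)
cell (7,8): code 0110 → (7.000,8.523)–(8.000,8.276)
cell (7,9): code 1101 → (7.887,10.000)–(7.000,9.682)
cell (7,10): code 1000 → (8.000,10.019)–(7.887,10.000)
cell (8,8): code 0010 → (8.000,8.276)–(8.561,9.000)
cell (8,9): code 0011 → (8.561,9.000)–(8.026,10.000)
cell (8,10): code 0001 → (8.026,10.000)–(8.000,10.019)
total: 8 segments, chained into 1 closed loop(s), length Σ = 5.476441

segments=8 loops=1 length=5.476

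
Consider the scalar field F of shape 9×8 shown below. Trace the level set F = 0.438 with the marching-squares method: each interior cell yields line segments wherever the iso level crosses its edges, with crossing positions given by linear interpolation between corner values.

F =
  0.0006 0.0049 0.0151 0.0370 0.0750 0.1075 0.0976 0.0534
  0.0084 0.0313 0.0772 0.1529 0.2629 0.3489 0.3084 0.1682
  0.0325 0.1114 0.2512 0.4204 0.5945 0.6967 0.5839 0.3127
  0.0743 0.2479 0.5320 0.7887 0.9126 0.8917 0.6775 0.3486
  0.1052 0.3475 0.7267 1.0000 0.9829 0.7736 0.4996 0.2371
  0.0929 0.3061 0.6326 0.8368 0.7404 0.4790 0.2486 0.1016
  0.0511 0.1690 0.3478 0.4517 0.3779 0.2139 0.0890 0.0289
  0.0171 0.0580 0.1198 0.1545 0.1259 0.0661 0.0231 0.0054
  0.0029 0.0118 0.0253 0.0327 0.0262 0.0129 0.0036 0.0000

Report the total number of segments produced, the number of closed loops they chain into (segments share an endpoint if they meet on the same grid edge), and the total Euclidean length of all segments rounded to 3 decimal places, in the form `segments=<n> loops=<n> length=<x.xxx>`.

segments=20 loops=1 length=15.715

cell (1,3): code 0100 → (1.528,4.000)–(2.000,3.101)
cell (1,4): code 1100 → (1.256,5.000)–(1.528,4.000)
cell (1,5): code 1100 → (1.470,6.000)–(1.256,5.000)
cell (1,6): code 1000 → (2.000,6.538)–(1.470,6.000)
cell (2,1): code 0100 → (2.665,2.000)–(3.000,1.669)
cell (2,2): code 1100 → (2.048,3.000)–(2.665,2.000)
cell (2,3): code 1110 → (2.000,3.101)–(2.048,3.000)
cell (2,6): code 1001 → (3.000,6.728)–(2.000,6.538)
cell (3,1): code 0110 → (3.000,1.669)–(4.000,1.239)
cell (3,6): code 1001 → (4.000,6.235)–(3.000,6.728)
cell (4,1): code 0110 → (4.000,1.239)–(5.000,1.404)
cell (4,5): code 1011 → (5.000,5.178)–(4.245,6.000)
cell (4,6): code 0001 → (4.245,6.000)–(4.000,6.235)
cell (5,1): code 0010 → (5.000,1.404)–(5.683,2.000)
cell (5,2): code 0111 → (5.683,2.000)–(6.000,2.868)
cell (5,3): code 1011 → (6.000,3.186)–(5.834,4.000)
cell (5,4): code 0011 → (5.834,4.000)–(5.155,5.000)
cell (5,5): code 0001 → (5.155,5.000)–(5.000,5.178)
cell (6,2): code 0010 → (6.000,2.868)–(6.046,3.000)
cell (6,3): code 0001 → (6.046,3.000)–(6.000,3.186)
total: 20 segments, chained into 1 closed loop(s), length Σ = 15.715369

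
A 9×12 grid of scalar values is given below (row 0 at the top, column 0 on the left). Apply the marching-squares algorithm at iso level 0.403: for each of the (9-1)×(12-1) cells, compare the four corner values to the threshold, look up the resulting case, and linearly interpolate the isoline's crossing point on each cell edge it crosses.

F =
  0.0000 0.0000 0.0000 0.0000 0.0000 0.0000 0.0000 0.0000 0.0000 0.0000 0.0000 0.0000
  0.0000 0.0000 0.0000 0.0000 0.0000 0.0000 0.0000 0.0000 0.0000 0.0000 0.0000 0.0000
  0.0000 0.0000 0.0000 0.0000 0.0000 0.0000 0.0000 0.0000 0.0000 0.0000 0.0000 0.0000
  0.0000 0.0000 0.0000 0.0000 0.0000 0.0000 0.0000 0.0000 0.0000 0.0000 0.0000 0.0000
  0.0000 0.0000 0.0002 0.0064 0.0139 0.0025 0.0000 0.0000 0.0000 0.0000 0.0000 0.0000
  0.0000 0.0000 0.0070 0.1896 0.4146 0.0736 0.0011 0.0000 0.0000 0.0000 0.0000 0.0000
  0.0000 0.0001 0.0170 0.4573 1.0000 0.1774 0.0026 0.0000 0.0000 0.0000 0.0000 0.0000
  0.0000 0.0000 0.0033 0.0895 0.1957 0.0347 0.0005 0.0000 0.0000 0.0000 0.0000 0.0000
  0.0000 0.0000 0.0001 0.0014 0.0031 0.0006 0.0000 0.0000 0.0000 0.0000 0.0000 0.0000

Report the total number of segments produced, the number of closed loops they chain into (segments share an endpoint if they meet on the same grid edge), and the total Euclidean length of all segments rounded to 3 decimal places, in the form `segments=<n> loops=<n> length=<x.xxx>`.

segments=8 loops=1 length=5.190

cell (4,3): code 0100 → (4.971,4.000)–(5.000,3.948)
cell (4,4): code 1000 → (5.000,4.034)–(4.971,4.000)
cell (5,2): code 0100 → (5.797,3.000)–(6.000,2.877)
cell (5,3): code 1110 → (5.000,3.948)–(5.797,3.000)
cell (5,4): code 1001 → (6.000,4.726)–(5.000,4.034)
cell (6,2): code 0010 → (6.000,2.877)–(6.148,3.000)
cell (6,3): code 0011 → (6.148,3.000)–(6.742,4.000)
cell (6,4): code 0001 → (6.742,4.000)–(6.000,4.726)
total: 8 segments, chained into 1 closed loop(s), length Σ = 5.189977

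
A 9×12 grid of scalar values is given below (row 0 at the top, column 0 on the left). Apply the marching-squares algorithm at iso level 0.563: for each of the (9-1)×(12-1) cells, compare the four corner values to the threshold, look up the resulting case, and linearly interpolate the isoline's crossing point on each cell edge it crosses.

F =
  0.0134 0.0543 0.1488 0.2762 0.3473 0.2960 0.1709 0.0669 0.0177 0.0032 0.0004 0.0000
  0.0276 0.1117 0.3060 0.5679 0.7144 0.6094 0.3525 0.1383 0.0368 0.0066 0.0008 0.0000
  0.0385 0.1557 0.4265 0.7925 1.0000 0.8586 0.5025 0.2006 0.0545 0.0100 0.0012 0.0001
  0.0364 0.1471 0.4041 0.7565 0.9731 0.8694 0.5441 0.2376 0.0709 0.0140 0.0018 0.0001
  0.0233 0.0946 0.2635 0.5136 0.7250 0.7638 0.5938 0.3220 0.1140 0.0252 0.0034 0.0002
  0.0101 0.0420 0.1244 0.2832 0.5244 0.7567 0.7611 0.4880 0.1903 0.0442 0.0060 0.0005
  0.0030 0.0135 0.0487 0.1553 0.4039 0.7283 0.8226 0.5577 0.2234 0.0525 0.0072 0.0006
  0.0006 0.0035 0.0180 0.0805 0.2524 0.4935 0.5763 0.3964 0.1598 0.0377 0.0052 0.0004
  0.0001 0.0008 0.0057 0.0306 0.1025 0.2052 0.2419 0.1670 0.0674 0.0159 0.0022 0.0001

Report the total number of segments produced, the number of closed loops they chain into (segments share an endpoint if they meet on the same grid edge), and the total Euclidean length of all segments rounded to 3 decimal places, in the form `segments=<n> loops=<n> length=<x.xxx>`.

cell (0,2): code 0100 → (0.983,3.000)–(1.000,2.981)
cell (0,3): code 1100 → (0.588,4.000)–(0.983,3.000)
cell (0,4): code 1100 → (0.852,5.000)–(0.588,4.000)
cell (0,5): code 1000 → (1.000,5.181)–(0.852,5.000)
cell (1,2): code 0110 → (1.000,2.981)–(2.000,2.373)
cell (1,5): code 1001 → (2.000,5.830)–(1.000,5.181)
cell (2,2): code 0110 → (2.000,2.373)–(3.000,2.451)
cell (2,5): code 1001 → (3.000,5.942)–(2.000,5.830)
cell (3,2): code 0010 → (3.000,2.451)–(3.797,3.000)
cell (3,3): code 0111 → (3.797,3.000)–(4.000,3.234)
cell (3,5): code 1101 → (3.380,6.000)–(3.000,5.942)
cell (3,6): code 1000 → (4.000,6.113)–(3.380,6.000)
cell (4,3): code 0010 → (4.000,3.234)–(4.808,4.000)
cell (4,4): code 0111 → (4.808,4.000)–(5.000,4.166)
cell (4,6): code 1001 → (5.000,6.725)–(4.000,6.113)
cell (5,4): code 0110 → (5.000,4.166)–(6.000,4.490)
cell (5,6): code 1001 → (6.000,6.980)–(5.000,6.725)
cell (6,4): code 0010 → (6.000,4.490)–(6.704,5.000)
cell (6,5): code 0111 → (6.704,5.000)–(7.000,5.839)
cell (6,6): code 1001 → (7.000,6.074)–(6.000,6.980)
cell (7,5): code 0010 → (7.000,5.839)–(7.040,6.000)
cell (7,6): code 0001 → (7.040,6.000)–(7.000,6.074)
total: 22 segments, chained into 1 closed loop(s), length Σ = 17.013727

segments=22 loops=1 length=17.014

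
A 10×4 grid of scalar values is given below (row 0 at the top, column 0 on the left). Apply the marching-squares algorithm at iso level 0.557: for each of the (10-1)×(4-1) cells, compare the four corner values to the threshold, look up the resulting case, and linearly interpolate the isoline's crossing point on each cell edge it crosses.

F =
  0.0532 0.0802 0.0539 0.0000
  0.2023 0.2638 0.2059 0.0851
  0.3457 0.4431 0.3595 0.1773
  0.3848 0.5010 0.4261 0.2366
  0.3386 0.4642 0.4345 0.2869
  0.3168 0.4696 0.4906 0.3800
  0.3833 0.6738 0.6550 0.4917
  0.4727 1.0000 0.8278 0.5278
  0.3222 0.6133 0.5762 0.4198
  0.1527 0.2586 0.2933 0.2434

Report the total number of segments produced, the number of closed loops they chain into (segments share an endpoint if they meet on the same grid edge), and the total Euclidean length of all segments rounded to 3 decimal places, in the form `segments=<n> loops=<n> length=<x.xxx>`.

segments=10 loops=1 length=8.535

cell (5,0): code 0100 → (5.428,1.000)–(6.000,0.598)
cell (5,1): code 1100 → (5.404,2.000)–(5.428,1.000)
cell (5,2): code 1000 → (6.000,2.600)–(5.404,2.000)
cell (6,0): code 0110 → (6.000,0.598)–(7.000,0.160)
cell (6,2): code 1001 → (7.000,2.903)–(6.000,2.600)
cell (7,0): code 0110 → (7.000,0.160)–(8.000,0.807)
cell (7,2): code 1001 → (8.000,2.123)–(7.000,2.903)
cell (8,0): code 0010 → (8.000,0.807)–(8.159,1.000)
cell (8,1): code 0011 → (8.159,1.000)–(8.068,2.000)
cell (8,2): code 0001 → (8.068,2.000)–(8.000,2.123)
total: 10 segments, chained into 1 closed loop(s), length Σ = 8.535489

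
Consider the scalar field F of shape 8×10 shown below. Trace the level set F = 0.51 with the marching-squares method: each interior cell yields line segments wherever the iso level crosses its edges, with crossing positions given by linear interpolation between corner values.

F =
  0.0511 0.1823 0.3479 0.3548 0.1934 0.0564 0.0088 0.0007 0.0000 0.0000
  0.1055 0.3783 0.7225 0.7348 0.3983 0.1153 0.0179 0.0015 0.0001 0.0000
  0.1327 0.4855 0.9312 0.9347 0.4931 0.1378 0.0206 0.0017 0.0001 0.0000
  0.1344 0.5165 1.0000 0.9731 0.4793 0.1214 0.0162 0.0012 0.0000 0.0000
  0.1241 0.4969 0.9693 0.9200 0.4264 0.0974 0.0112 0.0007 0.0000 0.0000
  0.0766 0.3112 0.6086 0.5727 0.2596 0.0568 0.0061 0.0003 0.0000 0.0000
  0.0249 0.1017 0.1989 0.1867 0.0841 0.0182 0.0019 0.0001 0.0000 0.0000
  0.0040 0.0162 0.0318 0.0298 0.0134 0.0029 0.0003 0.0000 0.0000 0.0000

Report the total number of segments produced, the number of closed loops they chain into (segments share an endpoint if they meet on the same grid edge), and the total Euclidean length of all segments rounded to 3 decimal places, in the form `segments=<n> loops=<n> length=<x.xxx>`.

cell (0,1): code 0100 → (0.433,2.000)–(1.000,1.383)
cell (0,2): code 1100 → (0.408,3.000)–(0.433,2.000)
cell (0,3): code 1000 → (1.000,3.668)–(0.408,3.000)
cell (1,1): code 0110 → (1.000,1.383)–(2.000,1.055)
cell (1,3): code 1001 → (2.000,3.962)–(1.000,3.668)
cell (2,0): code 0100 → (2.790,1.000)–(3.000,0.983)
cell (2,1): code 1110 → (2.000,1.055)–(2.790,1.000)
cell (2,3): code 1001 → (3.000,3.938)–(2.000,3.962)
cell (3,0): code 0010 → (3.000,0.983)–(3.332,1.000)
cell (3,1): code 0111 → (3.332,1.000)–(4.000,1.028)
cell (3,3): code 1001 → (4.000,3.831)–(3.000,3.938)
cell (4,1): code 0110 → (4.000,1.028)–(5.000,1.668)
cell (4,3): code 1001 → (5.000,3.200)–(4.000,3.831)
cell (5,1): code 0010 → (5.000,1.668)–(5.241,2.000)
cell (5,2): code 0011 → (5.241,2.000)–(5.162,3.000)
cell (5,3): code 0001 → (5.162,3.000)–(5.000,3.200)
total: 16 segments, chained into 1 closed loop(s), length Σ = 12.875568

segments=16 loops=1 length=12.876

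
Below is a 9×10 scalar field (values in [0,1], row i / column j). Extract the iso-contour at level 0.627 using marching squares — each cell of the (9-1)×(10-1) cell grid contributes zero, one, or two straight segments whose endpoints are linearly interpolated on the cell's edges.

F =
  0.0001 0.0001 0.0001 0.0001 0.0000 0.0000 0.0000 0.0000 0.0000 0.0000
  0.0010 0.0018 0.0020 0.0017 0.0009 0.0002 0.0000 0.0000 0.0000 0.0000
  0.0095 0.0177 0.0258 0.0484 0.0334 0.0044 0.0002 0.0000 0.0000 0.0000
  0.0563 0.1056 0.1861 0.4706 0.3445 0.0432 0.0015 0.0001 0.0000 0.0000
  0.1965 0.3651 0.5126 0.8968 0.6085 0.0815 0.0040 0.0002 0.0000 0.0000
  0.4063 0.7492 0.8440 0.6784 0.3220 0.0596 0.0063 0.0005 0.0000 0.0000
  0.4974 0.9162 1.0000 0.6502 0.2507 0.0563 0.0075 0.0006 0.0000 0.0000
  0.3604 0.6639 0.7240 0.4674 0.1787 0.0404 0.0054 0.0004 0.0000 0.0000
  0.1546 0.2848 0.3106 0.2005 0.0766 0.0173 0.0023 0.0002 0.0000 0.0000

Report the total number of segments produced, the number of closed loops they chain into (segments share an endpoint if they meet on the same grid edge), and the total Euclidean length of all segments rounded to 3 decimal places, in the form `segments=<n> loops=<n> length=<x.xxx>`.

segments=14 loops=1 length=11.370

cell (3,2): code 0100 → (3.367,3.000)–(4.000,2.298)
cell (3,3): code 1000 → (4.000,3.936)–(3.367,3.000)
cell (4,0): code 0100 → (4.682,1.000)–(5.000,0.644)
cell (4,1): code 1100 → (4.345,2.000)–(4.682,1.000)
cell (4,2): code 1110 → (4.000,2.298)–(4.345,2.000)
cell (4,3): code 1001 → (5.000,3.144)–(4.000,3.936)
cell (5,0): code 0110 → (5.000,0.644)–(6.000,0.309)
cell (5,3): code 1001 → (6.000,3.058)–(5.000,3.144)
cell (6,0): code 0110 → (6.000,0.309)–(7.000,0.878)
cell (6,2): code 1011 → (7.000,2.378)–(6.127,3.000)
cell (6,3): code 0001 → (6.127,3.000)–(6.000,3.058)
cell (7,0): code 0010 → (7.000,0.878)–(7.097,1.000)
cell (7,1): code 0011 → (7.097,1.000)–(7.235,2.000)
cell (7,2): code 0001 → (7.235,2.000)–(7.000,2.378)
total: 14 segments, chained into 1 closed loop(s), length Σ = 11.369615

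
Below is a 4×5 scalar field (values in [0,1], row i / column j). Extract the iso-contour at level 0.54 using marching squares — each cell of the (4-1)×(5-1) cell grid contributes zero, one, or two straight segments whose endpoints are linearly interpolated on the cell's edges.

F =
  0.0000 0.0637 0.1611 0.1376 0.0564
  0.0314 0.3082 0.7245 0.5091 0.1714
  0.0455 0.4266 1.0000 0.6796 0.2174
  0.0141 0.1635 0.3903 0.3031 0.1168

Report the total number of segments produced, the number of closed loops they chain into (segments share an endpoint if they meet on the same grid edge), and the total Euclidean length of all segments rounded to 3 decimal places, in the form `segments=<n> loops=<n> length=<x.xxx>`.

cell (0,1): code 0100 → (0.673,2.000)–(1.000,1.557)
cell (0,2): code 1000 → (1.000,2.857)–(0.673,2.000)
cell (1,1): code 0110 → (1.000,1.557)–(2.000,1.198)
cell (1,2): code 1101 → (1.181,3.000)–(1.000,2.857)
cell (1,3): code 1000 → (2.000,3.302)–(1.181,3.000)
cell (2,1): code 0010 → (2.000,1.198)–(2.754,2.000)
cell (2,2): code 0011 → (2.754,2.000)–(2.371,3.000)
cell (2,3): code 0001 → (2.371,3.000)–(2.000,3.302)
total: 8 segments, chained into 1 closed loop(s), length Σ = 6.284987

segments=8 loops=1 length=6.285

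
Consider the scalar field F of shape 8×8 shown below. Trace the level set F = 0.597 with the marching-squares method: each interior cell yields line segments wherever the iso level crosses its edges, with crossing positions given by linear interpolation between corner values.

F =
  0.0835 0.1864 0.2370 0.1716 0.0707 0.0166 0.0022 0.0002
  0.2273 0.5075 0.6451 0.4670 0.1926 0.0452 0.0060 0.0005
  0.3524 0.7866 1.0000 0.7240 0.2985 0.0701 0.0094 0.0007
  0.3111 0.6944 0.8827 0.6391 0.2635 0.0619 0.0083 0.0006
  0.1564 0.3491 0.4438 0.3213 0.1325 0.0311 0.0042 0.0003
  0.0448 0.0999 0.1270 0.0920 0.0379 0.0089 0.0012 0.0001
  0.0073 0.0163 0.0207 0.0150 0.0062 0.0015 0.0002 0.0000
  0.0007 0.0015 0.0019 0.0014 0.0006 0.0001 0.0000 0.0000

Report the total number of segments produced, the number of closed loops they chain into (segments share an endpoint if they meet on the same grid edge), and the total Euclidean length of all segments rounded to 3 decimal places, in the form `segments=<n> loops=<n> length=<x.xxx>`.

cell (0,1): code 0100 → (0.882,2.000)–(1.000,1.650)
cell (0,2): code 1000 → (1.000,2.270)–(0.882,2.000)
cell (1,0): code 0100 → (1.321,1.000)–(2.000,0.563)
cell (1,1): code 1110 → (1.000,1.650)–(1.321,1.000)
cell (1,2): code 1101 → (1.506,3.000)–(1.000,2.270)
cell (1,3): code 1000 → (2.000,3.298)–(1.506,3.000)
cell (2,0): code 0110 → (2.000,0.563)–(3.000,0.746)
cell (2,3): code 1001 → (3.000,3.112)–(2.000,3.298)
cell (3,0): code 0010 → (3.000,0.746)–(3.282,1.000)
cell (3,1): code 0011 → (3.282,1.000)–(3.651,2.000)
cell (3,2): code 0011 → (3.651,2.000)–(3.132,3.000)
cell (3,3): code 0001 → (3.132,3.000)–(3.000,3.112)
total: 12 segments, chained into 1 closed loop(s), length Σ = 8.440911

segments=12 loops=1 length=8.441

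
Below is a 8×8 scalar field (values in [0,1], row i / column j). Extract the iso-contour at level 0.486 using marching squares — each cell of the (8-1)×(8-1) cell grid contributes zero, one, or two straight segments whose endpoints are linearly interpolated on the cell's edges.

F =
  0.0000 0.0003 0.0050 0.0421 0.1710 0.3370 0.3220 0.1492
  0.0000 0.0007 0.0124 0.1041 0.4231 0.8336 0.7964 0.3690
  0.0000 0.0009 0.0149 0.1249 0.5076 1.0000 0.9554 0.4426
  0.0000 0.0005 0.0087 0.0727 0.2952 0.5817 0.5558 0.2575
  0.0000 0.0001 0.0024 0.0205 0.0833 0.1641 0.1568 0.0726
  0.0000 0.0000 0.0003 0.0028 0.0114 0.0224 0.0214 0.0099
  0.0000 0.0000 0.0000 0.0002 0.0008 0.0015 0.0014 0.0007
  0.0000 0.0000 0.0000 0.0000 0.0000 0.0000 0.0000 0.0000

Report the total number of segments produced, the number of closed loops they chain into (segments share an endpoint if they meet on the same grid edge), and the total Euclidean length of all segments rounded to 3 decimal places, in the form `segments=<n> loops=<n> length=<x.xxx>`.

cell (0,4): code 0100 → (0.300,5.000)–(1.000,4.153)
cell (0,5): code 1100 → (0.346,6.000)–(0.300,5.000)
cell (0,6): code 1000 → (1.000,6.726)–(0.346,6.000)
cell (1,3): code 0100 → (1.744,4.000)–(2.000,3.944)
cell (1,4): code 1110 → (1.000,4.153)–(1.744,4.000)
cell (1,6): code 1001 → (2.000,6.915)–(1.000,6.726)
cell (2,3): code 0010 → (2.000,3.944)–(2.102,4.000)
cell (2,4): code 0111 → (2.102,4.000)–(3.000,4.666)
cell (2,6): code 1001 → (3.000,6.234)–(2.000,6.915)
cell (3,4): code 0010 → (3.000,4.666)–(3.229,5.000)
cell (3,5): code 0011 → (3.229,5.000)–(3.175,6.000)
cell (3,6): code 0001 → (3.175,6.000)–(3.000,6.234)
total: 12 segments, chained into 1 closed loop(s), length Σ = 9.260006

segments=12 loops=1 length=9.260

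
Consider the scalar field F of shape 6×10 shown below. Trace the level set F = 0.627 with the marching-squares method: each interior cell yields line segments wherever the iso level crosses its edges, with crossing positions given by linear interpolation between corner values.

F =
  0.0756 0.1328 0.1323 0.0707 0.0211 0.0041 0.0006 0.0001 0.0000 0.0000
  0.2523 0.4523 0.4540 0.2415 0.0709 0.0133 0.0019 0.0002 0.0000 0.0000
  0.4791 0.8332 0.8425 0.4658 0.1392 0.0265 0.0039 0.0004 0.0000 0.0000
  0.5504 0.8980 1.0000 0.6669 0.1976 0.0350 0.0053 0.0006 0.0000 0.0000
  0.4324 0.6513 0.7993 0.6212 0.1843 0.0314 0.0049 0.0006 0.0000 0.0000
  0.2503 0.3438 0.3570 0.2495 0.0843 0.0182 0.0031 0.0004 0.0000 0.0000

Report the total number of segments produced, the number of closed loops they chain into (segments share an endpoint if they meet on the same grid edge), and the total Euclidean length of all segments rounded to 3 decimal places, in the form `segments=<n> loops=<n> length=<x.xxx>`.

segments=12 loops=1 length=9.173

cell (1,0): code 0100 → (1.459,1.000)–(2.000,0.418)
cell (1,1): code 1100 → (1.445,2.000)–(1.459,1.000)
cell (1,2): code 1000 → (2.000,2.572)–(1.445,2.000)
cell (2,0): code 0110 → (2.000,0.418)–(3.000,0.220)
cell (2,2): code 1101 → (2.802,3.000)–(2.000,2.572)
cell (2,3): code 1000 → (3.000,3.085)–(2.802,3.000)
cell (3,0): code 0110 → (3.000,0.220)–(4.000,0.889)
cell (3,2): code 1011 → (4.000,2.967)–(3.873,3.000)
cell (3,3): code 0001 → (3.873,3.000)–(3.000,3.085)
cell (4,0): code 0010 → (4.000,0.889)–(4.079,1.000)
cell (4,1): code 0011 → (4.079,1.000)–(4.390,2.000)
cell (4,2): code 0001 → (4.390,2.000)–(4.000,2.967)
total: 12 segments, chained into 1 closed loop(s), length Σ = 9.173282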